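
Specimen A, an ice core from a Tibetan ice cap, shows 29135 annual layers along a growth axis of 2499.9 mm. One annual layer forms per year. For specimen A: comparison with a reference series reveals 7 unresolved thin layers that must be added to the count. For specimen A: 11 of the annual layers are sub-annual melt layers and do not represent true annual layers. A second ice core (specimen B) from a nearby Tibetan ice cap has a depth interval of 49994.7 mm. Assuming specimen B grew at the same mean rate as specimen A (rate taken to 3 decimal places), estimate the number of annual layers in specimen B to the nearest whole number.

581334 annual layers

Specimen A: true annual layer count = 29135 − 11 + 7 = 29131.
A: Mean rate = 2499.9 mm / 29131 years ≈ 0.086 mm per year.
For B, 49994.7 / 0.086 = 581333.72 years ≈ 581334 annual layers.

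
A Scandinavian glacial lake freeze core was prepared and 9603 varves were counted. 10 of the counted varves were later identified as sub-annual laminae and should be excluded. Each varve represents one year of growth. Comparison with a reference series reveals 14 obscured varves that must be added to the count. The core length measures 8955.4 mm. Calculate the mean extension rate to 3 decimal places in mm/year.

True varve count = 9603 − 10 + 14 = 9607.
8955.4 mm over 9607 years gives 8955.4 / 9607 ≈ 0.932 mm/year.

0.932 mm/year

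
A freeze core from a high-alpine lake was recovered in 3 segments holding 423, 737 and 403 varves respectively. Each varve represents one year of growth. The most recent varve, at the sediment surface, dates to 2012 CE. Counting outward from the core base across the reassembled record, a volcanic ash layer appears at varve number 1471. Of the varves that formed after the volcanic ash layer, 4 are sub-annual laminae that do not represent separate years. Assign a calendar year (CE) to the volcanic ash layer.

1924 CE

Total varves = 423 + 737 + 403 = 1563.
Between varve 1471 and the sediment surface there are 1563 − 1471 = 92 varves.
92 − 4 false = 88 true varves after the volcanic ash layer.
Counting back 88 years from 2012 CE places the volcanic ash layer in 2012 − 88 = 1924 CE.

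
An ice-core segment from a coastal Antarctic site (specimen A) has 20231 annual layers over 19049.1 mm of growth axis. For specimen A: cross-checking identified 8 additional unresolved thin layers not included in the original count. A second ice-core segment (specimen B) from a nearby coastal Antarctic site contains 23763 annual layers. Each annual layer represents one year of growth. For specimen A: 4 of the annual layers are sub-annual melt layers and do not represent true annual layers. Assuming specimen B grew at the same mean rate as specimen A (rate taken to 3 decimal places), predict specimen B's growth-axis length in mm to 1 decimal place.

Specimen A: correcting the raw count gives 20231 − 4 + 8 = 20235 true annual layers.
A: Mean rate = 19049.1 mm / 20235 years ≈ 0.941 mm/year.
Length of B = 0.941 × 23763 = 22361.0 mm.

22361.0 mm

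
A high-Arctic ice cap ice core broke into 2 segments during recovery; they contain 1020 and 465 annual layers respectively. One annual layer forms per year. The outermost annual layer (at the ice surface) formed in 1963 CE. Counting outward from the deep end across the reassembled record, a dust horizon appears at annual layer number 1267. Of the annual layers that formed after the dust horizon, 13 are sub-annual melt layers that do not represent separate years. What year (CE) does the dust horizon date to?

1758 CE

Total annual layers = 1020 + 465 = 1485.
Between annual layer 1267 and the ice surface there are 1485 − 1267 = 218 annual layers.
Excluding 13 false annual layers: 218 − 13 = 205.
Counting back 205 years from 1963 CE places the dust horizon in 1963 − 205 = 1758 CE.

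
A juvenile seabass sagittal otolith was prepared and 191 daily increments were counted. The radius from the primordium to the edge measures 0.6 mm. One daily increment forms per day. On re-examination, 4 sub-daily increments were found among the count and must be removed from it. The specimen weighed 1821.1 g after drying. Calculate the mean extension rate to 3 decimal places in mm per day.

0.003 mm per day

After corrections the count is 191 − 4 = 187 daily increments.
0.6 mm over 187 days gives 0.6 / 187 ≈ 0.003 mm per day.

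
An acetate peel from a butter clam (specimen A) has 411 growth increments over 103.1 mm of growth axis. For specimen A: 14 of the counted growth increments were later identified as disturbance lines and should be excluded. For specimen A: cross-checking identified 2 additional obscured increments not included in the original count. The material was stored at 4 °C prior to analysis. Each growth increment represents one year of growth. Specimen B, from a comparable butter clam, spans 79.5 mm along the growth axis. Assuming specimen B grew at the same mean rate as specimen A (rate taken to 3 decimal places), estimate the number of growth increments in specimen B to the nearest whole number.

Specimen A: adjusted count: 411 − 14 + 2 = 399 growth increments.
A: 103.1 mm over 399 years gives 103.1 / 399 ≈ 0.258 mm per year.
For B, 79.5 / 0.258 = 308.14 years ≈ 308 growth increments.

308 growth increments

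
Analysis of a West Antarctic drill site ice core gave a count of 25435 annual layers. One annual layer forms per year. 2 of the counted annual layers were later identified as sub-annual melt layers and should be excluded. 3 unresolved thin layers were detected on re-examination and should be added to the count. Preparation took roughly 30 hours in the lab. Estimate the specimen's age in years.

After corrections the count is 25435 − 2 + 3 = 25436 annual layers.
One annual layer per year makes the duration 25436 years.

25436 years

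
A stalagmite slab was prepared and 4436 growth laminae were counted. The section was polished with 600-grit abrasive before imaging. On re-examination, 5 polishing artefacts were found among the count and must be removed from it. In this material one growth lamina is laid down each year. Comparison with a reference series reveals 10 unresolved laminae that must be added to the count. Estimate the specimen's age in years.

4441 years

Correcting the raw count gives 4436 − 5 + 10 = 4441 true growth laminae.
One growth lamina per year makes the duration 4441 years.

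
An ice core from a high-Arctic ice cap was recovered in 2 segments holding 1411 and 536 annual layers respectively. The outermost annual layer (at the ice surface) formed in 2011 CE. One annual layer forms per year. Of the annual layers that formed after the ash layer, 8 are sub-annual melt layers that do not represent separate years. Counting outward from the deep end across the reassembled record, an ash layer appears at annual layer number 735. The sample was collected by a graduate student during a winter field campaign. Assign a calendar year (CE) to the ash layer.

Total annual layers = 1411 + 536 = 1947.
1947 − 735 = 1212 annual layers lie beyond the ash layer toward the ice surface.
1212 − 8 false = 1204 true annual layers after the ash layer.
The annual layer at the ice surface is 2011 CE, so the ash layer dates to 2011 − 1204 = 807 CE.

807 CE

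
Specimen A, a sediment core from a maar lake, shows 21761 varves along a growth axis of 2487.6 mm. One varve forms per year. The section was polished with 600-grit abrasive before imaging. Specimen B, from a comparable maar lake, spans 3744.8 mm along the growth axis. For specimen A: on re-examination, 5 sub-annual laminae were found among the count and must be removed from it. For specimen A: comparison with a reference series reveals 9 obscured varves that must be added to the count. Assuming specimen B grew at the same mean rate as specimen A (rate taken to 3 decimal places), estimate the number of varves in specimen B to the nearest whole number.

32849 varves

Specimen A: after corrections the count is 21761 − 5 + 9 = 21765 varves.
A: 2487.6 mm over 21765 years gives 2487.6 / 21765 ≈ 0.114 mm per year.
B spans 3744.8 / 0.114 = 32849.12 years ≈ 32849 varves.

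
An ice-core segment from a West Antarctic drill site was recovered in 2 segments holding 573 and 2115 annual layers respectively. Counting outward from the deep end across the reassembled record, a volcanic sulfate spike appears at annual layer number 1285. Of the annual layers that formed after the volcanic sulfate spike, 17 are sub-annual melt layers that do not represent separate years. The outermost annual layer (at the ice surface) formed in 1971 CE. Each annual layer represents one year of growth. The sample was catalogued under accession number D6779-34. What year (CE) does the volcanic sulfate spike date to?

585 CE

Total annual layers = 573 + 2115 = 2688.
2688 − 1285 = 1403 annual layers lie beyond the volcanic sulfate spike toward the ice surface.
Excluding 17 false annual layers: 1403 − 17 = 1386.
Counting back 1386 years from 1971 CE places the volcanic sulfate spike in 1971 − 1386 = 585 CE.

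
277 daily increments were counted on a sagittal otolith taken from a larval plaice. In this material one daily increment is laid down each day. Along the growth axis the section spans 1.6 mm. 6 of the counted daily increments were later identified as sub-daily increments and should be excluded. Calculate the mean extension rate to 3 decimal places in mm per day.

0.006 mm per day

After corrections the count is 277 − 6 = 271 daily increments.
Mean rate = 1.6 mm / 271 days ≈ 0.006 mm per day.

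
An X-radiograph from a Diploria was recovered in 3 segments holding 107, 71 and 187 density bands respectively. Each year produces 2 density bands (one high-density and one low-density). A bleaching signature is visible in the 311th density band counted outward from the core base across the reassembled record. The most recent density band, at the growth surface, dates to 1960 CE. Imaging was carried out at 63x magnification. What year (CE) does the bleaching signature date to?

1933 CE

Total density bands = 107 + 71 + 187 = 365.
The bleaching signature sits at density band 311 from the core base, so 365 − 311 = 54 density bands formed after it.
54 density bands at 2 per year is 54 / 2 = 27 years.
Counting back 27 years from 1960 CE places the bleaching signature in 1960 − 27 = 1933 CE.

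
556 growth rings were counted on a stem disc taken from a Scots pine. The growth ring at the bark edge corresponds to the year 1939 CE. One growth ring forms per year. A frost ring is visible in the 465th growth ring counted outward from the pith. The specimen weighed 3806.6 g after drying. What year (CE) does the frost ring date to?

1848 CE

Between growth ring 465 and the bark edge there are 556 − 465 = 91 growth rings.
The growth ring at the bark edge is 1939 CE, so the frost ring dates to 1939 − 91 = 1848 CE.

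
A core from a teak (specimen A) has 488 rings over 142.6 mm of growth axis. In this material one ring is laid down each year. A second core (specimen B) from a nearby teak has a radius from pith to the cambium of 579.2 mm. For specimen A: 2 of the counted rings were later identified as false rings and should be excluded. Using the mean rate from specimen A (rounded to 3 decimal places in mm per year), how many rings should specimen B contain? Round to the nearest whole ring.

1977 rings

Specimen A: true ring count = 488 − 2 = 486.
A: Mean rate = 142.6 mm / 486 years ≈ 0.293 mm per year.
B spans 579.2 / 0.293 = 1976.79 years ≈ 1977 rings.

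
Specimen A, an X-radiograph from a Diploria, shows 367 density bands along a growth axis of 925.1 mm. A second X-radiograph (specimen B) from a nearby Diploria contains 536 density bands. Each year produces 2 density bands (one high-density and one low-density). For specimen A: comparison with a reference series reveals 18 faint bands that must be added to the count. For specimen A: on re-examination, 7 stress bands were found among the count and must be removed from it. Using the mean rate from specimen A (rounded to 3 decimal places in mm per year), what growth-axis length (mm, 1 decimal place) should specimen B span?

1311.9 mm

Specimen A: true density band count = 367 − 7 + 18 = 378.
Specimen A: 378 density bands at 2 per year is 378 / 2 = 189 years.
A: Mean rate = 925.1 mm / 189 years ≈ 4.895 mm per year.
Specimen B: 536 density bands at 2 per year is 536 / 2 = 268 years. For B, 4.895 mm/year × 268 years = 1311.9 mm.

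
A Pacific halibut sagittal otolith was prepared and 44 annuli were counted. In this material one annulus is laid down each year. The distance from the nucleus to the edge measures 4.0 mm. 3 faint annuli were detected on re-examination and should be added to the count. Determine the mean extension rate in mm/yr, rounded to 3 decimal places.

Correcting the raw count gives 44 + 3 = 47 true annuli.
Extension rate ≈ 4.0 / 47 = 0.085 mm/yr.

0.085 mm/yr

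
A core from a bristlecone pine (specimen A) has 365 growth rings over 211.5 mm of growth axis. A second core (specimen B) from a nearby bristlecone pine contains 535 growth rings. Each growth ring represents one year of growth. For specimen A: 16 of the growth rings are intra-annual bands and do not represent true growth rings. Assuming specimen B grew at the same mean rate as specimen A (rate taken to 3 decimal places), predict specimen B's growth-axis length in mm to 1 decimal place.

324.2 mm

Specimen A: true growth ring count = 365 − 16 = 349.
A: Extension rate ≈ 211.5 / 349 = 0.606 mm per year.
For B, 0.606 mm/year × 535 years = 324.2 mm.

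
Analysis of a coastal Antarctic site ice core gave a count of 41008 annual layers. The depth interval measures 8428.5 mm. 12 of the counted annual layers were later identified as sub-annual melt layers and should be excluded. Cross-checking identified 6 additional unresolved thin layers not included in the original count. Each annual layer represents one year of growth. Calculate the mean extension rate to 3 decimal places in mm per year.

Adjusted count: 41008 − 12 + 6 = 41002 annual layers.
8428.5 mm over 41002 years gives 8428.5 / 41002 ≈ 0.206 mm per year.

0.206 mm per year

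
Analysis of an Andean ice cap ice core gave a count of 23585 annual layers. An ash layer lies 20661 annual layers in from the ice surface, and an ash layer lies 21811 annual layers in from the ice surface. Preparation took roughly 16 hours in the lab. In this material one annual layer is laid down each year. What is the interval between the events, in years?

1150 years

The two markers are separated by 21811 − 20661 = 1150 annual layers.
One annual layer per year makes the interval 1150 years.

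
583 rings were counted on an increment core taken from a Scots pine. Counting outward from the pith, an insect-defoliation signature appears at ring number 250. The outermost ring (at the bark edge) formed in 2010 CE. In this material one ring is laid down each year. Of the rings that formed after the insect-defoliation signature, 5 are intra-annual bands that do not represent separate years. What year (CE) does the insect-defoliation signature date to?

1682 CE

The insect-defoliation signature sits at ring 250 from the pith, so 583 − 250 = 333 rings formed after it.
Removing the 5 false rings leaves 333 − 5 = 328 true rings beyond the insect-defoliation signature.
The ring at the bark edge is 2010 CE, so the insect-defoliation signature dates to 2010 − 328 = 1682 CE.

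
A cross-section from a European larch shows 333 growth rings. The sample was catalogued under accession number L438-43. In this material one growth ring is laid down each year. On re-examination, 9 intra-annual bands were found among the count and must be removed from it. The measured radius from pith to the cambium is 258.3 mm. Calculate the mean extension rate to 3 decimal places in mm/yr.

After corrections the count is 333 − 9 = 324 growth rings.
Mean rate = 258.3 mm / 324 years ≈ 0.797 mm/yr.

0.797 mm/yr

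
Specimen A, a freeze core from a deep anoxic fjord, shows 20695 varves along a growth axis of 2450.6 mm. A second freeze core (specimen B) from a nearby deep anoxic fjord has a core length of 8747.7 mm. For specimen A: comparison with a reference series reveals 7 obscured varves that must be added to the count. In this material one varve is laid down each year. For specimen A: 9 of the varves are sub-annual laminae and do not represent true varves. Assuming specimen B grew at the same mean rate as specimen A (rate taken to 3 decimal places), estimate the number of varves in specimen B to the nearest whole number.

Specimen A: correcting the raw count gives 20695 − 9 + 7 = 20693 true varves.
A: 2450.6 mm over 20693 years gives 2450.6 / 20693 ≈ 0.118 mm/year.
B spans 8747.7 / 0.118 = 74133.05 years ≈ 74133 varves.

74133 varves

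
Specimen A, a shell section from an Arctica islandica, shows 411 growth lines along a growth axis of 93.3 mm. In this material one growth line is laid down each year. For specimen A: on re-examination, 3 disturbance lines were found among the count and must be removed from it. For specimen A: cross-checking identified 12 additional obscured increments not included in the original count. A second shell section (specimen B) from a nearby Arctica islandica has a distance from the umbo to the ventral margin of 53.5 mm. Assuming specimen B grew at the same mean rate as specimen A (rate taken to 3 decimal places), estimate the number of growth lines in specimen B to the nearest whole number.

241 growth lines

Specimen A: true growth line count = 411 − 3 + 12 = 420.
A: Extension rate ≈ 93.3 / 420 = 0.222 mm/yr.
Specimen B: 53.5 mm / 0.222 mm per year = 240.99 years ≈ 241 growth lines.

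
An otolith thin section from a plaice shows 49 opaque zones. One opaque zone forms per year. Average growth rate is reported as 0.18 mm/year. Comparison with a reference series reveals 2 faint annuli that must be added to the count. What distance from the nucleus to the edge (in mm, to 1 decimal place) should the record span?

Adjusted count: 49 + 2 = 51 opaque zones.
Length ≈ 0.18 × 51 = 9.2 mm.

9.2 mm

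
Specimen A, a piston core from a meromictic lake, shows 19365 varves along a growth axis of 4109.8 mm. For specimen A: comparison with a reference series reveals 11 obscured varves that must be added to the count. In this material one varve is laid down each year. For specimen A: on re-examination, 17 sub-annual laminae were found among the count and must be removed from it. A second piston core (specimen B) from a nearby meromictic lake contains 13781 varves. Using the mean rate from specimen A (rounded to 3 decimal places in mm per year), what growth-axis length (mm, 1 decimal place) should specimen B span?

2921.6 mm

Specimen A: correcting the raw count gives 19365 − 17 + 11 = 19359 true varves.
A: 4109.8 mm over 19359 years gives 4109.8 / 19359 ≈ 0.212 mm/year.
B's length ≈ 0.212 × 13781 = 2921.6 mm.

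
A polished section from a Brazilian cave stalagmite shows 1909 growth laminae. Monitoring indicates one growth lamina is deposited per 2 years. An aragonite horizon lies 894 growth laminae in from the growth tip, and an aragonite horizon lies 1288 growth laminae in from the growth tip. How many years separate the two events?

788 years

The two markers are separated by 1288 − 894 = 394 growth laminae.
394 growth laminae at 2 years each span 394 × 2 = 788 years.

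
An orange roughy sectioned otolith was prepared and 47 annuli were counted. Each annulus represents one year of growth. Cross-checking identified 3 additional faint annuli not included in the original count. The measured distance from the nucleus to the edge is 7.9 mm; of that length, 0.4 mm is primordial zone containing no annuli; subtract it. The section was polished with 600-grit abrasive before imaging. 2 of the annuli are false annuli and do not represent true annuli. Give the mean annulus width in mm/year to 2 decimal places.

0.16 mm/year

After corrections the count is 47 − 2 + 3 = 48 annuli.
The growth record spans 7.9 − 0.4 = 7.5 mm.
Extension rate ≈ 7.5 / 48 = 0.16 mm/year.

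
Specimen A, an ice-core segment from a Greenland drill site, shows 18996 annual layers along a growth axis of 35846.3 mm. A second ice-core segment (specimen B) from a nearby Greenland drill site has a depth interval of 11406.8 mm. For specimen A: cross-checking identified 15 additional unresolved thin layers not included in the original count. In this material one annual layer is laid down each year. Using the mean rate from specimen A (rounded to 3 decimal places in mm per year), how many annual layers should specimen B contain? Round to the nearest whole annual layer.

Specimen A: correcting the raw count gives 18996 + 15 = 19011 true annual layers.
A: Mean rate = 35846.3 mm / 19011 years ≈ 1.886 mm/yr.
B spans 11406.8 / 1.886 = 6048.14 years ≈ 6048 annual layers.

6048 annual layers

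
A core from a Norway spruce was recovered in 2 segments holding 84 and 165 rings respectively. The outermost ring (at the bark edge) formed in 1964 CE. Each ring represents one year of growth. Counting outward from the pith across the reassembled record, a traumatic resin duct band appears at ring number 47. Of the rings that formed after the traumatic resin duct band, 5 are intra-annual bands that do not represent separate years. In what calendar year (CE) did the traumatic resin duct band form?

1767 CE

Total rings = 84 + 165 = 249.
Between ring 47 and the bark edge there are 249 − 47 = 202 rings.
Removing the 5 false rings leaves 202 − 5 = 197 true rings beyond the traumatic resin duct band.
Counting back 197 years from 1964 CE places the traumatic resin duct band in 1964 − 197 = 1767 CE.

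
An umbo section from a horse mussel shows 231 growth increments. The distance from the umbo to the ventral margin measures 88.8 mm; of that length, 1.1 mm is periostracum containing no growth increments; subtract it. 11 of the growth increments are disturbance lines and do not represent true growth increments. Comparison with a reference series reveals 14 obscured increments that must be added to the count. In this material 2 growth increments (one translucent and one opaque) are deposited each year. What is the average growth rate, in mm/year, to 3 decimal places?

True growth increment count = 231 − 11 + 14 = 234.
With 2 growth increments per year, 234 / 2 = 117 years.
Net length = 88.8 − 1.1 = 87.7 mm.
Mean rate = 87.7 mm / 117 years ≈ 0.750 mm/year.

0.750 mm/year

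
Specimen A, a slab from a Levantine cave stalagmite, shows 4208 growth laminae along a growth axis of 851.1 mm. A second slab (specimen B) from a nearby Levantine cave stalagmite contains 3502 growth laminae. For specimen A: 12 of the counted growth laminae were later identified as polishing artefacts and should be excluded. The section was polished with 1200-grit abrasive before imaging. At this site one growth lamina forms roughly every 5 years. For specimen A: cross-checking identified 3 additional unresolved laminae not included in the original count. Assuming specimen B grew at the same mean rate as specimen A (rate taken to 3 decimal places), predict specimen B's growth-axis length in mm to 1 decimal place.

Specimen A: correcting the raw count gives 4208 − 12 + 3 = 4199 true growth laminae.
Specimen A: at 5 years per growth lamina, 4199 × 5 = 20995 years.
A: Mean rate = 851.1 mm / 20995 years ≈ 0.041 mm/year.
Specimen B: 3502 growth laminae at 5 years each span 3502 × 5 = 17510 years. B's length ≈ 0.041 × 17510 = 717.9 mm.

717.9 mm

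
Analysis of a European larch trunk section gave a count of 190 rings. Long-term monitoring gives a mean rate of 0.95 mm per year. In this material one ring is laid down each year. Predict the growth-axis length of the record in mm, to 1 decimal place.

180.5 mm

190 years of growth are recorded.
Length ≈ 0.95 × 190 = 180.5 mm.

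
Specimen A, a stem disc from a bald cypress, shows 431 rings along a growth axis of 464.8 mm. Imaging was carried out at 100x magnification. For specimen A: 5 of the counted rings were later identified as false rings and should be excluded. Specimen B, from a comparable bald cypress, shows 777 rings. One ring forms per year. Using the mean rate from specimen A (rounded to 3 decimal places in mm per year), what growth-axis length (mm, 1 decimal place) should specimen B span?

847.7 mm

Specimen A: true ring count = 431 − 5 = 426.
A: Mean rate = 464.8 mm / 426 years ≈ 1.091 mm/yr.
Length of B = 1.091 × 777 = 847.7 mm.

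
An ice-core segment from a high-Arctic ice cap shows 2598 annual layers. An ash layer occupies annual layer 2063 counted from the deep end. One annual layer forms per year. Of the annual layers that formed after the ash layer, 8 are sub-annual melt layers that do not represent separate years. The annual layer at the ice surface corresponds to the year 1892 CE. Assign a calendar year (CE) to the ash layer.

The ash layer sits at annual layer 2063 from the deep end, so 2598 − 2063 = 535 annual layers formed after it.
Removing the 8 false annual layers leaves 535 − 8 = 527 true annual layers beyond the ash layer.
The annual layer at the ice surface is 1892 CE, so the ash layer dates to 1892 − 527 = 1365 CE.

1365 CE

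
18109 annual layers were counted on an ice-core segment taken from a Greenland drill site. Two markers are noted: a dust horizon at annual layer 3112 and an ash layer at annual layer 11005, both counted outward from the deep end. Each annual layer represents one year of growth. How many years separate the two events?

The two markers are separated by 11005 − 3112 = 7893 annual layers.
At one annual layer per year, 7893 years elapsed between them.

7893 yr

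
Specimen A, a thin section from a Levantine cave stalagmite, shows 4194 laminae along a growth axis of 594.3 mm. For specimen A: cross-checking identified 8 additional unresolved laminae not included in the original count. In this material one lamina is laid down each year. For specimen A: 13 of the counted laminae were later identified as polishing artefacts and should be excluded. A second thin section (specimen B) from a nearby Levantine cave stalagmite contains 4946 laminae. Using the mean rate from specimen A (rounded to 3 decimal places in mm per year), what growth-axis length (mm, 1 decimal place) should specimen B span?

702.3 mm

Specimen A: adjusted count: 4194 − 13 + 8 = 4189 laminae.
A: Extension rate ≈ 594.3 / 4189 = 0.142 mm/yr.
Length of B = 0.142 × 4946 = 702.3 mm.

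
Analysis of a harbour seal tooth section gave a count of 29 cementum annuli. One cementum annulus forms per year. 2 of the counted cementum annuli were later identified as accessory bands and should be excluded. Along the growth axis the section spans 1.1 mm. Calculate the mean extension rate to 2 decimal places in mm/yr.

0.04 mm/yr

True cementum annulus count = 29 − 2 = 27.
1.1 mm over 27 years gives 1.1 / 27 ≈ 0.04 mm/yr.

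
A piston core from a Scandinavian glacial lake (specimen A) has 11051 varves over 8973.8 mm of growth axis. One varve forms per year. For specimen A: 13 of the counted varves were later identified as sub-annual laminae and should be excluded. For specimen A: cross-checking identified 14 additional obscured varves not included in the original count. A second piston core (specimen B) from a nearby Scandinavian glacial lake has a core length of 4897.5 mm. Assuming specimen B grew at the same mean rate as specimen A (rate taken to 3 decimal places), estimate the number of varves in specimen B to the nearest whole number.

6031 varves

Specimen A: adjusted count: 11051 − 13 + 14 = 11052 varves.
A: Mean rate = 8973.8 mm / 11052 years ≈ 0.812 mm/year.
B spans 4897.5 / 0.812 = 6031.40 years ≈ 6031 varves.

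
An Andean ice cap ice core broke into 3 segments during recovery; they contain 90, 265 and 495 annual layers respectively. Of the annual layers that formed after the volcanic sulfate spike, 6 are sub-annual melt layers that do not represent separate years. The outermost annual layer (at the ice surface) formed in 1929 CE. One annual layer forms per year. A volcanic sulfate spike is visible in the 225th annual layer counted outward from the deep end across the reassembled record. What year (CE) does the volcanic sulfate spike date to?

1310 CE

Total annual layers = 90 + 265 + 495 = 850.
The volcanic sulfate spike sits at annual layer 225 from the deep end, so 850 − 225 = 625 annual layers formed after it.
Excluding 6 false annual layers: 625 − 6 = 619.
The annual layer at the ice surface is 1929 CE, so the volcanic sulfate spike dates to 1929 − 619 = 1310 CE.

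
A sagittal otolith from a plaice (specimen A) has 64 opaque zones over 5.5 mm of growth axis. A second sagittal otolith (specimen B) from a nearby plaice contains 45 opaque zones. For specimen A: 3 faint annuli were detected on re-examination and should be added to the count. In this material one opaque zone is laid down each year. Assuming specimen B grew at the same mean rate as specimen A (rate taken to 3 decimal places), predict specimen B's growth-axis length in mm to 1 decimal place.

3.7 mm

Specimen A: correcting the raw count gives 64 + 3 = 67 true opaque zones.
A: 5.5 mm over 67 years gives 5.5 / 67 ≈ 0.082 mm/year.
For B, 0.082 mm/year × 45 years = 3.7 mm.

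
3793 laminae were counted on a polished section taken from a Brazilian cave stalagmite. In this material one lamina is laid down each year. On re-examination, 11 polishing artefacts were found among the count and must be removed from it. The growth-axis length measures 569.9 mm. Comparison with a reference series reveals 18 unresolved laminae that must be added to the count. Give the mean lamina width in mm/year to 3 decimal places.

True lamina count = 3793 − 11 + 18 = 3800.
Extension rate ≈ 569.9 / 3800 = 0.150 mm/year.

0.150 mm/year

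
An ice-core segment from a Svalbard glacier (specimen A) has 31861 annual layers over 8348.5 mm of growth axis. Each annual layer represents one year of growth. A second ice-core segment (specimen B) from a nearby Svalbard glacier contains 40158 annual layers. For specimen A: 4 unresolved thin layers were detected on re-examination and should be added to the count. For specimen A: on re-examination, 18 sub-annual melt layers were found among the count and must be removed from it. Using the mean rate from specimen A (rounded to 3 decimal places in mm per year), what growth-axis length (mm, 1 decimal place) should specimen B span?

Specimen A: correcting the raw count gives 31861 − 18 + 4 = 31847 true annual layers.
A: 8348.5 mm over 31847 years gives 8348.5 / 31847 ≈ 0.262 mm per year.
B's length ≈ 0.262 × 40158 = 10521.4 mm.

10521.4 mm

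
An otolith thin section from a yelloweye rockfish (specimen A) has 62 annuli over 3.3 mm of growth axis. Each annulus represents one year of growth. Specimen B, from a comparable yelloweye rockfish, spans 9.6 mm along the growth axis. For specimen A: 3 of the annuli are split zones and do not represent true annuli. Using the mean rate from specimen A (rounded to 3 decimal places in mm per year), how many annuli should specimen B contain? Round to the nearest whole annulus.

171 annuli

Specimen A: true annulus count = 62 − 3 = 59.
A: Mean rate = 3.3 mm / 59 years ≈ 0.056 mm/yr.
Specimen B: 9.6 mm / 0.056 mm per year = 171.43 years ≈ 171 annuli.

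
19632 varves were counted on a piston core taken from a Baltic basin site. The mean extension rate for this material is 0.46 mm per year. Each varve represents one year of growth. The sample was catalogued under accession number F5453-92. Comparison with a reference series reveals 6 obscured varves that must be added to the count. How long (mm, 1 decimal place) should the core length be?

9033.5 mm

True varve count = 19632 + 6 = 19638.
Length ≈ 0.46 × 19638 = 9033.5 mm.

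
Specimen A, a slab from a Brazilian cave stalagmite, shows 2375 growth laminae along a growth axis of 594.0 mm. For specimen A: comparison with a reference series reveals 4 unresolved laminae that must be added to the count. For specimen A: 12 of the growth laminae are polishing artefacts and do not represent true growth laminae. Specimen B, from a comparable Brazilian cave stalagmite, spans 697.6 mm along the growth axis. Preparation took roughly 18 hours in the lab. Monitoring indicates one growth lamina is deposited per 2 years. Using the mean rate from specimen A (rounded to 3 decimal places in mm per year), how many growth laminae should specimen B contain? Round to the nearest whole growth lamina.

2790 growth laminae

Specimen A: adjusted count: 2375 − 12 + 4 = 2367 growth laminae.
Specimen A: at 2 years per growth lamina, 2367 × 2 = 4734 years.
A: Extension rate ≈ 594.0 / 4734 = 0.125 mm/yr.
B spans 697.6 / 0.125 = 5580.80 years; at 2 years per growth lamina that is 5580.80 / 2 ≈ 2790 growth laminae.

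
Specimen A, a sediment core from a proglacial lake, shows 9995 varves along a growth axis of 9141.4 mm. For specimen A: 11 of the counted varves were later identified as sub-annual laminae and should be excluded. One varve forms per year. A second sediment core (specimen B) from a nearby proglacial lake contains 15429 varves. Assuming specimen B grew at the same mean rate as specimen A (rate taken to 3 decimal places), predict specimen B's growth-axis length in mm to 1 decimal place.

Specimen A: adjusted count: 9995 − 11 = 9984 varves.
A: Extension rate ≈ 9141.4 / 9984 = 0.916 mm/yr.
For B, 0.916 mm/year × 15429 years = 14133.0 mm.

14133.0 mm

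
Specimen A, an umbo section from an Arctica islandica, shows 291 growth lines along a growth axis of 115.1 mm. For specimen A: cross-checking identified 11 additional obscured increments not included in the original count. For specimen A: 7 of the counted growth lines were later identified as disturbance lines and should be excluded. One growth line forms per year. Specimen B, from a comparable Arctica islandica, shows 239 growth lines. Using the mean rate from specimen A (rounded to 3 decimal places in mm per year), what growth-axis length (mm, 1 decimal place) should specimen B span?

Specimen A: adjusted count: 291 − 7 + 11 = 295 growth lines.
A: Extension rate ≈ 115.1 / 295 = 0.390 mm per year.
B's length ≈ 0.390 × 239 = 93.2 mm.

93.2 mm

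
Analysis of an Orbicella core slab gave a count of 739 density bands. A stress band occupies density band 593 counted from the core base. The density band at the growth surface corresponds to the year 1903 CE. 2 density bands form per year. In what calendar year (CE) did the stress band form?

1830 CE

The stress band sits at density band 593 from the core base, so 739 − 593 = 146 density bands formed after it.
Dividing by 2 density bands per year: 146 / 2 = 73 years.
Counting back 73 years from 1903 CE places the stress band in 1903 − 73 = 1830 CE.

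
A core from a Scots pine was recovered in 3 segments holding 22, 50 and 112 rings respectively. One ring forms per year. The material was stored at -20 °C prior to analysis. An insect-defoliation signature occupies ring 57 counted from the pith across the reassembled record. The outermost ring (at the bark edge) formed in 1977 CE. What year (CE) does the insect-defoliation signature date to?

1850 CE

Total rings = 22 + 50 + 112 = 184.
Between ring 57 and the bark edge there are 184 − 57 = 127 rings.
Counting back 127 years from 1977 CE places the insect-defoliation signature in 1977 − 127 = 1850 CE.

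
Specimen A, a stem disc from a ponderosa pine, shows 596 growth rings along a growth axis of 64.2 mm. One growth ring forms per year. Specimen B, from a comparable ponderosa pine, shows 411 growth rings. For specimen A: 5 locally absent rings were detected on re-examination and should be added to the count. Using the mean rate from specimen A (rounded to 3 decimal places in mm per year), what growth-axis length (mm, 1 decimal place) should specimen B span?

Specimen A: adjusted count: 596 + 5 = 601 growth rings.
A: 64.2 mm over 601 years gives 64.2 / 601 ≈ 0.107 mm/year.
Length of B = 0.107 × 411 = 44.0 mm.

44.0 mm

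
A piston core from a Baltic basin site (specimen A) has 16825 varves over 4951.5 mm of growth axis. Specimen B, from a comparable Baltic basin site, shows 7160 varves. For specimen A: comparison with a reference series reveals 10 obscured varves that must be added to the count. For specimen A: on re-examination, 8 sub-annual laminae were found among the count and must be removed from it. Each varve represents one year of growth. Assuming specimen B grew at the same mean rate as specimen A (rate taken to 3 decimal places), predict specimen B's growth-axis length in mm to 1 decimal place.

Specimen A: true varve count = 16825 − 8 + 10 = 16827.
A: 4951.5 mm over 16827 years gives 4951.5 / 16827 ≈ 0.294 mm/yr.
For B, 0.294 mm/year × 7160 years = 2105.0 mm.

2105.0 mm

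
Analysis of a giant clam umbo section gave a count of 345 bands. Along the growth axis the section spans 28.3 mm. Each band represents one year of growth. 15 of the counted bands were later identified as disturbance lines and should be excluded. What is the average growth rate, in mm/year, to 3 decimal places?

True band count = 345 − 15 = 330.
Mean rate = 28.3 mm / 330 years ≈ 0.086 mm/year.

0.086 mm/year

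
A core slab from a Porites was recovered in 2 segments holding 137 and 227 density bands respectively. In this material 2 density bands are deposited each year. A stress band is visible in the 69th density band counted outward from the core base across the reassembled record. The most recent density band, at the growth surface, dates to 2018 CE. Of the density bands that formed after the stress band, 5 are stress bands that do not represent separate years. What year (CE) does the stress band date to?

1873 CE

Total density bands = 137 + 227 = 364.
364 − 69 = 295 density bands lie beyond the stress band toward the growth surface.
Excluding 5 false density bands: 295 − 5 = 290.
Dividing by 2 density bands per year: 290 / 2 = 145 years.
The density band at the growth surface is 2018 CE, so the stress band dates to 2018 − 145 = 1873 CE.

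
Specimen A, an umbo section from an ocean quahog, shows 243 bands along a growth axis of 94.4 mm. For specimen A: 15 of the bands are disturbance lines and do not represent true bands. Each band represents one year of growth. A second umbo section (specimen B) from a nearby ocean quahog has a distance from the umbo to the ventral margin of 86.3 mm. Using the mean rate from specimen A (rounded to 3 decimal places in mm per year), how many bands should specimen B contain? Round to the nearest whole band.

208 bands

Specimen A: adjusted count: 243 − 15 = 228 bands.
A: Extension rate ≈ 94.4 / 228 = 0.414 mm per year.
Specimen B: 86.3 mm / 0.414 mm per year = 208.45 years ≈ 208 bands.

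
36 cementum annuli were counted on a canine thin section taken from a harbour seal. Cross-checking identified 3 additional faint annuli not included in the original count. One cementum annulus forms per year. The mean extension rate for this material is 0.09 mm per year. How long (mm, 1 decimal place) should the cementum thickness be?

3.5 mm

True cementum annulus count = 36 + 3 = 39.
39 years at 0.09 mm/year gives 0.09 × 39 = 3.5 mm.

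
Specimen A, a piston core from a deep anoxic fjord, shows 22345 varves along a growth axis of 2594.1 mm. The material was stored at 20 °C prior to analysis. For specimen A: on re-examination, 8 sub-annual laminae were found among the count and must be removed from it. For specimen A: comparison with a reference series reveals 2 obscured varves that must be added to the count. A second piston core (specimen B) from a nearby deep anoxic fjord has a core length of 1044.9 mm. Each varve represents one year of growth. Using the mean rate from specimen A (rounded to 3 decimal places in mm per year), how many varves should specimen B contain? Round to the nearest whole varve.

Specimen A: correcting the raw count gives 22345 − 8 + 2 = 22339 true varves.
A: Mean rate = 2594.1 mm / 22339 years ≈ 0.116 mm/year.
B spans 1044.9 / 0.116 = 9007.76 years ≈ 9008 varves.

9008 varves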